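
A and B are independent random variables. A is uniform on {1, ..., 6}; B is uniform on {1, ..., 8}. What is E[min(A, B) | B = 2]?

Outcomes with B = 2: (1,2), (2,2), (3,2), (4,2), (5,2), (6,2), each with probability 1/48.
E[min(A, B) | B = 2] = (1 + 2 + 2 + 2 + 2 + 2) / 6 = 11/6.

11/6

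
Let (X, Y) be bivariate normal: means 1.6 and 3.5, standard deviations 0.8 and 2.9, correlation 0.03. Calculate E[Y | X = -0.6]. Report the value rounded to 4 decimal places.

3.2608

The regression of Y on X has slope ρ·σ_Y/σ_X and passes through (μ_X, μ_Y).
E[Y | X=-0.6] = 3.5 + (0.03)·(2.9/0.8)·(-0.6 − (1.6)) = 3.5 + (0.10875)·(-2.2) = 3.2608.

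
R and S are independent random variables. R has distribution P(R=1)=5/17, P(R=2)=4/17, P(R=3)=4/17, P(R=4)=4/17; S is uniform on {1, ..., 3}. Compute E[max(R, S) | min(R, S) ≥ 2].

P(min(R, S) ≥ 2) = 8/17.
Summing max(R,S)·P(x,y) over outcomes with min(R, S) ≥ 2 gives 76/51.
E[max(R, S) | min(R, S) ≥ 2] = (76/51) / (8/17) = 19/6.

19/6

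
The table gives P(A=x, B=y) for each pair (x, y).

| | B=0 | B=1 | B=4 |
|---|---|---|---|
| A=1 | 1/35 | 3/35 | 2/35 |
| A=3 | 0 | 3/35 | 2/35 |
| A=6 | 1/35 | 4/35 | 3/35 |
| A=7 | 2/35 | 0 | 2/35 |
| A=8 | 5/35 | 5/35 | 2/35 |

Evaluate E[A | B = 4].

56/11

P(B = 4) = 11/35.
Summing A·P(A=x,B=y) over the conditioning event gives 8/5.
E[A | B = 4] = (8/5) / (11/35) = 56/11.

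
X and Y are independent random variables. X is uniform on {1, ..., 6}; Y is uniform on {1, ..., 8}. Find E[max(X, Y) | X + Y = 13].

15/2

P(X + Y = 13) = 1/24.
Summing max(X,Y)·P(x,y) over outcomes with X + Y = 13 gives 5/16.
E[max(X, Y) | X + Y = 13] = (5/16) / (1/24) = 15/2.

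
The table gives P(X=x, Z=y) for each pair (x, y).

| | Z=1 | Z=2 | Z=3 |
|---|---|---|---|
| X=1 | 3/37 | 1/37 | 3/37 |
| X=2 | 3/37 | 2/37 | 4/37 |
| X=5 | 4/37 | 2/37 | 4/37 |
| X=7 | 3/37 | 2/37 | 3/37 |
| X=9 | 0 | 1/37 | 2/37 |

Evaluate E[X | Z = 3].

P(Z = 3) = 16/37.
Σ X·P over the event = 1·(3/37) + 2·(4/37) + 5·(4/37) + 7·(3/37) + 9·(2/37) = 70/37.
E[X | Z = 3] = (70/37) / (16/37) = 35/8.

35/8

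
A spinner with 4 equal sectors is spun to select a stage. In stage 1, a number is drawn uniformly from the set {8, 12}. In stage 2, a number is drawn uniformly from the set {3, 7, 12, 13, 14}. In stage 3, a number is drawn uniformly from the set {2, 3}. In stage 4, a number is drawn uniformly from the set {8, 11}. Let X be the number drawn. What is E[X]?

159/20

E[X | stage 1] = (8+12)/2 = 10.
E[X | stage 2] = (3+7+12+13+14)/5 = 49/5.
E[X | stage 3] = (2+3)/2 = 5/2.
E[X | stage 4] = (8+11)/2 = 19/2.
E[X] = (1/4)·(10) + (1/4)·(49/5) + (1/4)·(5/2) + (1/4)·(19/2) = 159/20.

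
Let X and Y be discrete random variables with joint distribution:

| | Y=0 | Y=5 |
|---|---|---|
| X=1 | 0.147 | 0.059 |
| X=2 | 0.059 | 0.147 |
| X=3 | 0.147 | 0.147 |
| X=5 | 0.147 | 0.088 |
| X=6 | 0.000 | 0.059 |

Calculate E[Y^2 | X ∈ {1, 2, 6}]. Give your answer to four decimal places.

14.0658

P(X ∈ {1, 2, 6}) = 0.471.
Σ Y^2·P over the event = 0·(0.147) + 25·(0.059) + 0·(0.059) + 25·(0.147) + 25·(0.059) = 6.625.
E[Y^2 | X ∈ {1, 2, 6}] = (6.625) / (0.471) = 14.0658.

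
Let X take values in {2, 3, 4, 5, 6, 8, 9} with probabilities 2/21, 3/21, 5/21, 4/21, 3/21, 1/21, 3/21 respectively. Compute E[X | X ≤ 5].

53/14

P(X ≤ 5) = 2/3.
Σ over the event: 2·2/21 + 3·1/7 + 4·5/21 + 5·4/21 = 53/21.
E[X | X ≤ 5] = (53/21) / (2/3) = 53/14.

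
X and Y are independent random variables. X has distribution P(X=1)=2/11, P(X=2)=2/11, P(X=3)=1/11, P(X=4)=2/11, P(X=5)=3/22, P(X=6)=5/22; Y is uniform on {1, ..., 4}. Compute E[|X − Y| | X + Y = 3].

1

P(X + Y = 3) = 1/11.
Summing |X−Y|·P(x,y) over outcomes with X + Y = 3 gives 1/11.
E[|X − Y| | X + Y = 3] = (1/11) / (1/11) = 1.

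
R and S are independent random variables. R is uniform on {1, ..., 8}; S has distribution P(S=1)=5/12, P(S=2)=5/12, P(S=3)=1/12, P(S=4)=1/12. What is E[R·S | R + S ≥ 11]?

P(R + S ≥ 11) = 1/32.
Summing RS·P(x,y) over outcomes with R + S ≥ 11 gives 7/8.
E[R·S | R + S ≥ 11] = (7/8) / (1/32) = 28.

28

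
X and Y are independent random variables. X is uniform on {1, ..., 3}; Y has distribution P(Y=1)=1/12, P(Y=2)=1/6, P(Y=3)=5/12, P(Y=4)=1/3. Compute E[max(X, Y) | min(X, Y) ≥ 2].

P(min(X, Y) ≥ 2) = 11/18.
Summing max(X,Y)·P(x,y) over outcomes with min(X, Y) ≥ 2 gives 2.
E[max(X, Y) | min(X, Y) ≥ 2] = (2) / (11/18) = 36/11.

36/11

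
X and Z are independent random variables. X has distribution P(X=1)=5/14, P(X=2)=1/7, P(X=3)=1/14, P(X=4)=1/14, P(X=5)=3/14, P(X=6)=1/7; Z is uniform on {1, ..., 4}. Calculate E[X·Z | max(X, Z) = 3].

P(max(X, Z) = 3) = 5/28.
Summing XZ·P(x,y) over outcomes with max(X, Z) = 3 gives 45/56.
E[X·Z | max(X, Z) = 3] = (45/56) / (5/28) = 9/2.

9/2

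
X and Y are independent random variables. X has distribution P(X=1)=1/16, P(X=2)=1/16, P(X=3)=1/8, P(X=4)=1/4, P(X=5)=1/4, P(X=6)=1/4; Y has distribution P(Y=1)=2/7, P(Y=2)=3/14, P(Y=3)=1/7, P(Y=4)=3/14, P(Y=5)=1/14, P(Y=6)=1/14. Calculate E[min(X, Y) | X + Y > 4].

P(X + Y > 4) = 25/28.
Summing min(X,Y)·P(x,y) over outcomes with X + Y > 4 gives 75/32.
E[min(X, Y) | X + Y > 4] = (75/32) / (25/28) = 21/8.

21/8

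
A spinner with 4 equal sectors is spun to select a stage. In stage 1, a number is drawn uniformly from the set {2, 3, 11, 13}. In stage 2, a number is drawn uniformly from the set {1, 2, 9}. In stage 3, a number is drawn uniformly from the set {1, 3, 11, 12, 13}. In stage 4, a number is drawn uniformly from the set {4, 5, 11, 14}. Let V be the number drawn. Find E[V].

E[V | stage 1] = (2+3+11+13)/4 = 29/4.
E[V | stage 2] = (1+2+9)/3 = 4.
E[V | stage 3] = (1+3+11+12+13)/5 = 8.
E[V | stage 4] = (4+5+11+14)/4 = 17/2.
By the law of total expectation,
E[V] = (1/4)·(29/4) + (1/4)·(4) + (1/4)·(8) + (1/4)·(17/2) = 111/16.

111/16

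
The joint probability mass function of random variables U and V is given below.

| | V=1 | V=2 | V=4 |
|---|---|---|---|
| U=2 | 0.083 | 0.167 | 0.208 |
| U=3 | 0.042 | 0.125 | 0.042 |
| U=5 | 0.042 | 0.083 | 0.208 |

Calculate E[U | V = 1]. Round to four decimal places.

P(V = 1) = 0.167.
Σ U·P over the event = 2·(0.083) + 3·(0.042) + 5·(0.042) = 0.502.
E[U | V = 1] = (0.502) / (0.167) = 3.0060.

3.0060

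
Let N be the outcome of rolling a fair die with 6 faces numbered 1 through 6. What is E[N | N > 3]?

Given N > 3, N is equally likely to be any of {4, 5, 6}.
E[N | N > 3] = (4 + 5 + 6) / 3 = 5.

5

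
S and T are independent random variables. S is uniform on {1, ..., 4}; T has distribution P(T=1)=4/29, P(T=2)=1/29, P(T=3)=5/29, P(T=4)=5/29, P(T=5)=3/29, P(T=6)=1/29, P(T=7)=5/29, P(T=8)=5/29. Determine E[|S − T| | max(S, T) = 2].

P(max(S, T) = 2) = 3/58.
Summing |S−T|·P(x,y) over outcomes with max(S, T) = 2 gives 5/116.
E[|S − T| | max(S, T) = 2] = (5/116) / (3/58) = 5/6.

5/6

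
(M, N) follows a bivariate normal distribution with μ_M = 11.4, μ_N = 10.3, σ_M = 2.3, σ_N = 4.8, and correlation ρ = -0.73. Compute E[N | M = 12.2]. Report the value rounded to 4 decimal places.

9.0812

The regression of N on M has slope ρ·σ_N/σ_M and passes through (μ_M, μ_N).
E[N | M=12.2] = 10.3 + (-0.73)·(4.8/2.3)·(12.2 − (11.4)) = 10.3 + (-1.5235)·(0.8) = 9.0812.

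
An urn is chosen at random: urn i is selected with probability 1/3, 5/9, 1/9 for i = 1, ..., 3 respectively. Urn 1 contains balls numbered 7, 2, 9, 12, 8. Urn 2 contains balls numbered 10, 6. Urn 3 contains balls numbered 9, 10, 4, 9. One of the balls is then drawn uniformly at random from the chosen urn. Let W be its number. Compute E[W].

118/15

E[W | urn 1] = (7+2+9+12+8)/5 = 38/5.
E[W | urn 2] = (10+6)/2 = 8.
E[W | urn 3] = (9+10+4+9)/4 = 8.
By the law of total expectation,
E[W] = (1/3)·(38/5) + (5/9)·(8) + (1/9)·(8) = 118/15.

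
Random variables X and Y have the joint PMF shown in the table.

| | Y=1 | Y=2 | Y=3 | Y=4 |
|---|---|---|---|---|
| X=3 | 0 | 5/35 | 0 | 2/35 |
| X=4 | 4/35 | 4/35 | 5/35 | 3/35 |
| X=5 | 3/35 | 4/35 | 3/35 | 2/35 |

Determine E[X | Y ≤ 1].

P(Y ≤ 1) = 1/5.
Σ X·P over the event = 4·(4/35) + 5·(3/35) = 31/35.
E[X | Y ≤ 1] = (31/35) / (1/5) = 31/7.

31/7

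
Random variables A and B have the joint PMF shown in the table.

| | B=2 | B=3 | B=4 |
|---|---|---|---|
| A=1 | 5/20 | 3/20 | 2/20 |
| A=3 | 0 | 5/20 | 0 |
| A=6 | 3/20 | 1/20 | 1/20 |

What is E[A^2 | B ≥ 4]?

38/3

P(B ≥ 4) = 3/20.
Σ A^2·P over the event = 1·(2/20) + 36·(1/20) = 19/10.
E[A^2 | B ≥ 4] = (19/10) / (3/20) = 38/3.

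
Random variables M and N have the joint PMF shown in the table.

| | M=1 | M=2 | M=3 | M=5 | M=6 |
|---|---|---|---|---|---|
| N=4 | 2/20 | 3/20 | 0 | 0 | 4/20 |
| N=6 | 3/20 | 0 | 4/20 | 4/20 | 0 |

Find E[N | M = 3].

P(M = 3) = 1/5.
Σ N·P over the event = 6·(4/20) = 6/5.
E[N | M = 3] = (6/5) / (1/5) = 6.

6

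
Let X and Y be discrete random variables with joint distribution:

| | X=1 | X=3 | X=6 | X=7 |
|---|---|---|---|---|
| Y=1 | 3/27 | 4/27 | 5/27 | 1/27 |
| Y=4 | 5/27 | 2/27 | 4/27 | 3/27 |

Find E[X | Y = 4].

P(Y = 4) = 14/27.
Σ X·P over the event = 1·(5/27) + 3·(2/27) + 6·(4/27) + 7·(3/27) = 56/27.
E[X | Y = 4] = (56/27) / (14/27) = 4.

4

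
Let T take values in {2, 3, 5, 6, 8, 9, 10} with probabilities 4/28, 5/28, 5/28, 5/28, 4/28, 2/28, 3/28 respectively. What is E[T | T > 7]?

80/9

P(T > 7) = 9/28.
Σ over the event: 8·1/7 + 9·1/14 + 10·3/28 = 20/7.
E[T | T > 7] = (20/7) / (9/28) = 80/9.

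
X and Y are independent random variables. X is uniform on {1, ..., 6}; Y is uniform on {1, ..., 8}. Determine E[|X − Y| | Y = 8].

9/2

P(Y = 8) = 1/8.
Summing |X−Y|·P(x,y) over outcomes with Y = 8 gives 9/16.
E[|X − Y| | Y = 8] = (9/16) / (1/8) = 9/2.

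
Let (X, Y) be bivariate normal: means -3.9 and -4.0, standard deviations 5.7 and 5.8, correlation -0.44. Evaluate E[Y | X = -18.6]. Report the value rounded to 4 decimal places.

2.5815

The regression of Y on X has slope ρ·σ_Y/σ_X and passes through (μ_X, μ_Y).
E[Y | X=-18.6] = -4.0 + (-0.44)·(5.8/5.7)·(-18.6 − (-3.9)) = -4.0 + (-0.44772)·(-14.7) = 2.5815.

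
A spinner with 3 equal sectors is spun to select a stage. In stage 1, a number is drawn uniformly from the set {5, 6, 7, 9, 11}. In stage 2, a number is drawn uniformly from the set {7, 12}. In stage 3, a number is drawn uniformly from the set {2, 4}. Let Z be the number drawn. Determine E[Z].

67/10

E[Z | stage 1] = (5+6+7+9+11)/5 = 38/5.
E[Z | stage 2] = (7+12)/2 = 19/2.
E[Z | stage 3] = (2+4)/2 = 3.
By the law of total expectation,
E[Z] = (1/3)·(38/5) + (1/3)·(19/2) + (1/3)·(3) = 67/10.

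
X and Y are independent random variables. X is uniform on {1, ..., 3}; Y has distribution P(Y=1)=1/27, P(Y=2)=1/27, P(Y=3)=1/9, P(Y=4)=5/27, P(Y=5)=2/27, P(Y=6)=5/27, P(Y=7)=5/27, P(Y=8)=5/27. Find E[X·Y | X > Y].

P(X > Y) = 1/27.
Summing XY·P(x,y) over outcomes with X > Y gives 11/81.
E[X·Y | X > Y] = (11/81) / (1/27) = 11/3.

11/3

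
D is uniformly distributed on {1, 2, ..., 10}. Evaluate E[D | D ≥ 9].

19/2

Given D ≥ 9, D is equally likely to be any of {9, 10}.
E[D | D ≥ 9] = (9 + 10) / 2 = 19/2.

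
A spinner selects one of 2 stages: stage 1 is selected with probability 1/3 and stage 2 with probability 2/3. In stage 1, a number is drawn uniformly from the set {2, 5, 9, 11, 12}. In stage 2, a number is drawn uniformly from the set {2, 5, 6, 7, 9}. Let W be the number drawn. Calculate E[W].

E[W | stage 1] = (2+5+9+11+12)/5 = 39/5.
E[W | stage 2] = (2+5+6+7+9)/5 = 29/5.
By the law of total expectation,
E[W] = (1/3)·(39/5) + (2/3)·(29/5) = 97/15.

97/15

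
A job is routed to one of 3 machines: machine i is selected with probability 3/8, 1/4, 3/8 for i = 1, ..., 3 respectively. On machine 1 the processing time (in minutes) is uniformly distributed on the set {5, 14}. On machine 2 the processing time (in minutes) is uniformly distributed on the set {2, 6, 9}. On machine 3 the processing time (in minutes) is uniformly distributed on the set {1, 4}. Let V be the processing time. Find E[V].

71/12

E[V | machine 1] = (5+14)/2 = 19/2.
E[V | machine 2] = (2+6+9)/3 = 17/3.
E[V | machine 3] = (1+4)/2 = 5/2.
E[V] = (3/8)·(19/2) + (1/4)·(17/3) + (3/8)·(5/2) = 71/12.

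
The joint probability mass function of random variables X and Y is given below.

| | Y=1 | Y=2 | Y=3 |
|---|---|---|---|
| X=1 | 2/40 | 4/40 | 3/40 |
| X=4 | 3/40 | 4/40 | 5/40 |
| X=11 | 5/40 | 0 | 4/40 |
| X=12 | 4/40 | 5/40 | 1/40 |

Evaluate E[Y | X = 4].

P(X = 4) = 3/10.
Σ Y·P over the event = 1·(3/40) + 2·(4/40) + 3·(5/40) = 13/20.
E[Y | X = 4] = (13/20) / (3/10) = 13/6.

13/6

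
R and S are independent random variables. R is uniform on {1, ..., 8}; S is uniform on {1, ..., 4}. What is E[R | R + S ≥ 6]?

P(R + S ≥ 6) = 11/16.
Summing R·P(x,y) over outcomes with R + S ≥ 6 gives 31/8.
E[R | R + S ≥ 6] = (31/8) / (11/16) = 62/11.

62/11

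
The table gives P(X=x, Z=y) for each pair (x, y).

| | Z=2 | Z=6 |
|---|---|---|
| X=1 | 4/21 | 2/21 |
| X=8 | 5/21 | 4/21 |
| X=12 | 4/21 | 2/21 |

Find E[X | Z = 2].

P(Z = 2) = 13/21.
Σ X·P over the event = 1·(4/21) + 8·(5/21) + 12·(4/21) = 92/21.
E[X | Z = 2] = (92/21) / (13/21) = 92/13.

92/13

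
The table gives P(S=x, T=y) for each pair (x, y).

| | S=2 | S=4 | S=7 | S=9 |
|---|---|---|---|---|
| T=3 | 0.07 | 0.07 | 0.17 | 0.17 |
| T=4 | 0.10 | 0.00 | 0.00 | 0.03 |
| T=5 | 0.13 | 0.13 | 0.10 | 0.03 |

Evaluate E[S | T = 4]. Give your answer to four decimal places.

3.6154

P(T = 4) = 0.13.
Σ S·P over the event = 2·(0.10) + 9·(0.03) = 0.47.
E[S | T = 4] = (0.47) / (0.13) = 3.6154.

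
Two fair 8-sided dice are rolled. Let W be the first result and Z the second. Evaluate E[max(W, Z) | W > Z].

6

P(W > Z) = 7/16.
Summing max(W,Z)·P(x,y) over outcomes with W > Z gives 21/8.
E[max(W, Z) | W > Z] = (21/8) / (7/16) = 6.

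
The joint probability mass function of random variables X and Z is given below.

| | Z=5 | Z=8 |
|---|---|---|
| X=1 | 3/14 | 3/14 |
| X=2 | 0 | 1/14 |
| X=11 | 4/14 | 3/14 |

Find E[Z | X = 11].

P(X = 11) = 1/2.
Σ Z·P over the event = 5·(4/14) + 8·(3/14) = 22/7.
E[Z | X = 11] = (22/7) / (1/2) = 44/7.

44/7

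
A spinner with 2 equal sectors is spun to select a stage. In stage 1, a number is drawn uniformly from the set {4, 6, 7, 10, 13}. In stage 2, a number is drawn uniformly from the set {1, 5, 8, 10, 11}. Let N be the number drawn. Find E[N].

E[N | stage 1] = (4+6+7+10+13)/5 = 8.
E[N | stage 2] = (1+5+8+10+11)/5 = 7.
By the law of total expectation,
E[N] = (1/2)·(8) + (1/2)·(7) = 15/2.

15/2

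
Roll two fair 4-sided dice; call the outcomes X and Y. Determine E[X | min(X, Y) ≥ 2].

Outcomes with min(X, Y) ≥ 2: (2,2), (2,3), (2,4), (3,2), (3,3), (3,4), (4,2), (4,3), (4,4), each with probability 1/16.
E[X | min(X, Y) ≥ 2] = (2 + 2 + 2 + 3 + 3 + 3 + 4 + 4 + 4) / 9 = 3.

3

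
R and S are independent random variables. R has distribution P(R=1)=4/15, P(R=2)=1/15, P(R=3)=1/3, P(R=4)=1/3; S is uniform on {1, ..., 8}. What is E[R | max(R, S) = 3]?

51/20

P(max(R, S) = 3) = 1/6.
Summing R·P(x,y) over outcomes with max(R, S) = 3 gives 17/40.
E[R | max(R, S) = 3] = (17/40) / (1/6) = 51/20.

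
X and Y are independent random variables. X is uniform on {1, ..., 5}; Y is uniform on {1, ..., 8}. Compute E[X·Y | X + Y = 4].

Outcomes with X + Y = 4: (1,3), (2,2), (3,1), each with probability 1/40.
E[X·Y | X + Y = 4] = (3 + 4 + 3) / 3 = 10/3.

10/3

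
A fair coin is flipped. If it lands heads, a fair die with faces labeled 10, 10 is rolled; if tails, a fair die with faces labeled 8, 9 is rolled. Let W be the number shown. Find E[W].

E[W | heads] = (10+10)/2 = 10.
E[W | tails] = (8+9)/2 = 17/2.
By the law of total expectation,
E[W] = (1/2)·(10) + (1/2)·(17/2) = 37/4.

37/4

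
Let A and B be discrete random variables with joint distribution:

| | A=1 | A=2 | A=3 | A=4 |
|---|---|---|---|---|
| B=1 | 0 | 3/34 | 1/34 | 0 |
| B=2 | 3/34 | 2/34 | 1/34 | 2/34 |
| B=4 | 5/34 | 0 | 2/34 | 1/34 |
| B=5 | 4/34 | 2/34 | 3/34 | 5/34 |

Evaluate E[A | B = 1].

9/4

P(B = 1) = 2/17.
Σ A·P over the event = 2·(3/34) + 3·(1/34) = 9/34.
E[A | B = 1] = (9/34) / (2/17) = 9/4.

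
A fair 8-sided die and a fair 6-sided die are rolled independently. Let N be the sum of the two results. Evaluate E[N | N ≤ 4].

10/3

P(N ≤ 4) = 1/8.
Σ over the event: 2·1/48 + 3·1/24 + 4·1/16 = 5/12.
E[N | N ≤ 4] = (5/12) / (1/8) = 10/3.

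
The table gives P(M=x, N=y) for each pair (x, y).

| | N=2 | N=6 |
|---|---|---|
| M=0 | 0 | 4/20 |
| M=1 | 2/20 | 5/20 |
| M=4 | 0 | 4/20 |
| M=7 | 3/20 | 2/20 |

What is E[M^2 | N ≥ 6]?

P(N ≥ 6) = 3/4.
Σ M^2·P over the event = 0·(4/20) + 1·(5/20) + 16·(4/20) + 49·(2/20) = 167/20.
E[M^2 | N ≥ 6] = (167/20) / (3/4) = 167/15.

167/15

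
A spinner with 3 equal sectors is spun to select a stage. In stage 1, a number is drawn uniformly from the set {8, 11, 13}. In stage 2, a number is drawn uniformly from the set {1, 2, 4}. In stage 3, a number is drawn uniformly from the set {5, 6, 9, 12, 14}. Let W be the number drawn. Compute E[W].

E[W | stage 1] = (8+11+13)/3 = 32/3.
E[W | stage 2] = (1+2+4)/3 = 7/3.
E[W | stage 3] = (5+6+9+12+14)/5 = 46/5.
By the law of total expectation,
E[W] = (1/3)·(32/3) + (1/3)·(7/3) + (1/3)·(46/5) = 37/5.

37/5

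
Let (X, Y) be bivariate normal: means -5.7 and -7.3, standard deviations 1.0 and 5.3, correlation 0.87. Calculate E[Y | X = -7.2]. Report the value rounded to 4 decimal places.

E[Y | X=x] = μ_Y + ρ(σ_Y/σ_X)(x − μ_X) for jointly normal variables.
E[Y | X=-7.2] = -7.3 + (0.87)·(5.3/1.0)·(-7.2 − (-5.7)) = -7.3 + (4.611)·(-1.5) = -14.2165.

-14.2165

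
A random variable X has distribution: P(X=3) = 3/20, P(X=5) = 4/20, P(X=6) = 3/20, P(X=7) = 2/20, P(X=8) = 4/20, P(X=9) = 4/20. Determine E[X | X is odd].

P(X is odd) = 13/20.
Σ over the event: 3·3/20 + 5·1/5 + 7·1/10 + 9·1/5 = 79/20.
E[X | X is odd] = (79/20) / (13/20) = 79/13.

79/13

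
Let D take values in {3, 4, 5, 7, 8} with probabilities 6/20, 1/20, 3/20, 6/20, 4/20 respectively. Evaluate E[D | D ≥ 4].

P(D ≥ 4) = 7/10.
Σ over the event: 4·1/20 + 5·3/20 + 7·3/10 + 8·1/5 = 93/20.
E[D | D ≥ 4] = (93/20) / (7/10) = 93/14.

93/14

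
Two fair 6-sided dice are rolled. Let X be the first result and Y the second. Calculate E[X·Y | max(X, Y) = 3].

P(max(X, Y) = 3) = 5/36.
Summing XY·P(x,y) over outcomes with max(X, Y) = 3 gives 3/4.
E[X·Y | max(X, Y) = 3] = (3/4) / (5/36) = 27/5.

27/5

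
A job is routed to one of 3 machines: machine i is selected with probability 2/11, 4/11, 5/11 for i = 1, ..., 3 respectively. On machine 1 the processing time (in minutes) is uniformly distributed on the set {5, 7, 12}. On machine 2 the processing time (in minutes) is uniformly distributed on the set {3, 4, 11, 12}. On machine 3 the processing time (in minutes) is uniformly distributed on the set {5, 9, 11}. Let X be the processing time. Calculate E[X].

E[X | machine 1] = (5+7+12)/3 = 8.
E[X | machine 2] = (3+4+11+12)/4 = 15/2.
E[X | machine 3] = (5+9+11)/3 = 25/3.
By the law of total expectation,
E[X] = (2/11)·(8) + (4/11)·(15/2) + (5/11)·(25/3) = 263/33.

263/33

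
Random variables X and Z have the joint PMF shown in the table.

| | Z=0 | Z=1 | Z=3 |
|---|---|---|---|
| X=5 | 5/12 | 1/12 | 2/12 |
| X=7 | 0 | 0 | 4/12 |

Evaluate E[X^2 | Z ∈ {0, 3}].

P(Z ∈ {0, 3}) = 11/12.
Σ X^2·P over the event = 25·(5/12) + 25·(2/12) + 49·(4/12) = 371/12.
E[X^2 | Z ∈ {0, 3}] = (371/12) / (11/12) = 371/11.

371/11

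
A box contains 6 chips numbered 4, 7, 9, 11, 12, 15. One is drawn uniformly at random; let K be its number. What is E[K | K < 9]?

P(K < 9) = 1/3.
Σ over the event: 4·1/6 + 7·1/6 = 11/6.
E[K | K < 9] = (11/6) / (1/3) = 11/2.

11/2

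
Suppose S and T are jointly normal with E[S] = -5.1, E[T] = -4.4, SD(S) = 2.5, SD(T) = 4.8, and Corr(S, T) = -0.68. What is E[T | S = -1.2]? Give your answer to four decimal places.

-9.4918

The regression of T on S has slope ρ·σ_T/σ_S and passes through (μ_S, μ_T).
E[T | S=-1.2] = -4.4 + (-0.68)·(4.8/2.5)·(-1.2 − (-5.1)) = -4.4 + (-1.3056)·(3.9) = -9.4918.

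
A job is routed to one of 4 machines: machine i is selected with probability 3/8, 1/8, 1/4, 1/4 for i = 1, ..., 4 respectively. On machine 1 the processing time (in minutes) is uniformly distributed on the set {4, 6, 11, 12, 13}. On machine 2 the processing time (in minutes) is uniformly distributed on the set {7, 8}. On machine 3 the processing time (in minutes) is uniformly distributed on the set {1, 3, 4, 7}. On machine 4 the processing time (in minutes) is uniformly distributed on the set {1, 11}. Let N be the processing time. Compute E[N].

E[N | machine 1] = (4+6+11+12+13)/5 = 46/5.
E[N | machine 2] = (7+8)/2 = 15/2.
E[N | machine 3] = (1+3+4+7)/4 = 15/4.
E[N | machine 4] = (1+11)/2 = 6.
By the law of total expectation,
E[N] = (3/8)·(46/5) + (1/8)·(15/2) + (1/4)·(15/4) + (1/4)·(6) = 273/40.

273/40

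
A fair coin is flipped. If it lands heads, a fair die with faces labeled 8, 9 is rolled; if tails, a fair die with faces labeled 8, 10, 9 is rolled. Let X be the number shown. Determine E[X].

35/4

E[X | heads] = (8+9)/2 = 17/2.
E[X | tails] = (8+10+9)/3 = 9.
E[X] = (1/2)·(17/2) + (1/2)·(9) = 35/4.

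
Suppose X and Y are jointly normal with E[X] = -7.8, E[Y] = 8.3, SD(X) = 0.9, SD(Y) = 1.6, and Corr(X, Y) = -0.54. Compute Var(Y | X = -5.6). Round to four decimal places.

Var(Y | X=x) = (1 − ρ²)·σ_Y².
Var(Y | X=-5.6) = (1.6)²·(1 − (-0.54)²) = 2.56·0.7084 = 1.8135.

1.8135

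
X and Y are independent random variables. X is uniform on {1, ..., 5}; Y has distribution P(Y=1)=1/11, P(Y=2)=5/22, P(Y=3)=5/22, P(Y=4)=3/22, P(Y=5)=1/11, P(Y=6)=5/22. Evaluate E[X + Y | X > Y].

19/3

P(X > Y) = 18/55.
Summing (X+Y)·P(x,y) over outcomes with X > Y gives 114/55.
E[X + Y | X > Y] = (114/55) / (18/55) = 19/3.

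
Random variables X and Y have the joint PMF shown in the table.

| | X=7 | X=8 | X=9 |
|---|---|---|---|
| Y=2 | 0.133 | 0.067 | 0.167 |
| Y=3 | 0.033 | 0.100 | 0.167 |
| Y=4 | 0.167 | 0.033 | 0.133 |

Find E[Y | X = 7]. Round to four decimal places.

P(X = 7) = 0.333.
Σ Y·P over the event = 2·(0.133) + 3·(0.033) + 4·(0.167) = 1.033.
E[Y | X = 7] = (1.033) / (0.333) = 3.1021.

3.1021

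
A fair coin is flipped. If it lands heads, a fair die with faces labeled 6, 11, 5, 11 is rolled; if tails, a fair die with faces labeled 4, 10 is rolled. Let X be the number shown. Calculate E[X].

61/8

E[X | heads] = (6+11+5+11)/4 = 33/4.
E[X | tails] = (4+10)/2 = 7.
E[X] = (1/2)·(33/4) + (1/2)·(7) = 61/8.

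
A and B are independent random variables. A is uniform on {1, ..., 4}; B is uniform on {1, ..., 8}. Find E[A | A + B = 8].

5/2

Outcomes with A + B = 8: (1,7), (2,6), (3,5), (4,4), each with probability 1/32.
E[A | A + B = 8] = (1 + 2 + 3 + 4) / 4 = 5/2.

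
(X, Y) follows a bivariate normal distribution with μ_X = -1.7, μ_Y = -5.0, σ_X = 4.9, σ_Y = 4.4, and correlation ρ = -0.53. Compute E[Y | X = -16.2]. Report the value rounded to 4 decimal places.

1.9008

The regression of Y on X has slope ρ·σ_Y/σ_X and passes through (μ_X, μ_Y).
E[Y | X=-16.2] = -5.0 + (-0.53)·(4.4/4.9)·(-16.2 − (-1.7)) = -5.0 + (-0.47592)·(-14.5) = 1.9008.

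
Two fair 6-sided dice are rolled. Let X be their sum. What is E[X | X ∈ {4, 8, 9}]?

22/3

P(X ∈ {4, 8, 9}) = 1/3.
Σ over the event: 4·1/12 + 8·5/36 + 9·1/9 = 22/9.
E[X | X ∈ {4, 8, 9}] = (22/9) / (1/3) = 22/3.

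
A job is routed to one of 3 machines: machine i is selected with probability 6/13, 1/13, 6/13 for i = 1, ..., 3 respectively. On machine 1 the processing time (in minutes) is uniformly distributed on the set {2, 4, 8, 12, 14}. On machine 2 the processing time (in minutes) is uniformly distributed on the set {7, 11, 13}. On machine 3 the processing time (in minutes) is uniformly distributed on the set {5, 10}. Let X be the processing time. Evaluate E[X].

E[X | machine 1] = (2+4+8+12+14)/5 = 8.
E[X | machine 2] = (7+11+13)/3 = 31/3.
E[X | machine 3] = (5+10)/2 = 15/2.
E[X] = (6/13)·(8) + (1/13)·(31/3) + (6/13)·(15/2) = 310/39.

310/39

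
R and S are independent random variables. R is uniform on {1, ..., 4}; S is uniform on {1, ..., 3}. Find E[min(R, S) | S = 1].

1

Outcomes with S = 1: (1,1), (2,1), (3,1), (4,1), each with probability 1/12.
E[min(R, S) | S = 1] = (1 + 1 + 1 + 1) / 4 = 1.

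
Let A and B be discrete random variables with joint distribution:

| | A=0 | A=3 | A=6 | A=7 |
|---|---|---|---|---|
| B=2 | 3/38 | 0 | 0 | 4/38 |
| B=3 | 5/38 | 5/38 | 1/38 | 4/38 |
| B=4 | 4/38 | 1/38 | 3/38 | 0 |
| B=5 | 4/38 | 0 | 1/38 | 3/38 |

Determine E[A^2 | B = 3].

277/15

P(B = 3) = 15/38.
Summing A^2·P(A=x,B=y) over the conditioning event gives 277/38.
E[A^2 | B = 3] = (277/38) / (15/38) = 277/15.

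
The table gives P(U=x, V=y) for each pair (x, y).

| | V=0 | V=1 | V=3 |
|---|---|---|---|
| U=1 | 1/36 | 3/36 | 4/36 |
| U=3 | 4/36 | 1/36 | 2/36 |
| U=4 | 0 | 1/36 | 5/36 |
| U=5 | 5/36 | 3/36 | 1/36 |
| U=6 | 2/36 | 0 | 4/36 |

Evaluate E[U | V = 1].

25/8

P(V = 1) = 2/9.
Σ U·P over the event = 1·(3/36) + 3·(1/36) + 4·(1/36) + 5·(3/36) = 25/36.
E[U | V = 1] = (25/36) / (2/9) = 25/8.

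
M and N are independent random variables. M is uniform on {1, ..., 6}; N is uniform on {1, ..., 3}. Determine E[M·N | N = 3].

21/2

P(N = 3) = 1/3.
Summing MN·P(x,y) over outcomes with N = 3 gives 7/2.
E[M·N | N = 3] = (7/2) / (1/3) = 21/2.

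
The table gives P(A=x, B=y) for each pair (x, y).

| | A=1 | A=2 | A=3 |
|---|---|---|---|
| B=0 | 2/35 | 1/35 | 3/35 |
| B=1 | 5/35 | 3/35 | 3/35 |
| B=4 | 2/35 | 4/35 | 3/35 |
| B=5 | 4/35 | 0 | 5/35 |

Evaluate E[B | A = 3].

P(A = 3) = 2/5.
Σ B·P over the event = 0·(3/35) + 1·(3/35) + 4·(3/35) + 5·(5/35) = 8/7.
E[B | A = 3] = (8/7) / (2/5) = 20/7.

20/7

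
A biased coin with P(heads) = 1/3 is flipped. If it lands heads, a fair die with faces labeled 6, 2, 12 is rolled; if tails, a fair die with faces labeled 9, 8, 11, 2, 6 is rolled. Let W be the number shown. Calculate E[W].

316/45

E[W | heads] = (6+2+12)/3 = 20/3.
E[W | tails] = (9+8+11+2+6)/5 = 36/5.
By the law of total expectation,
E[W] = (1/3)·(20/3) + (2/3)·(36/5) = 316/45.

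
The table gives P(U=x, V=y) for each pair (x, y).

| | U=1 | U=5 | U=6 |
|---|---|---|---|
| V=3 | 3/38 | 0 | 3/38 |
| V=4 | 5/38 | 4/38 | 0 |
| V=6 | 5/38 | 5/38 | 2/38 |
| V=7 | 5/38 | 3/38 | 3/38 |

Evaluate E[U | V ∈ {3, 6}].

7/2

P(V ∈ {3, 6}) = 9/19.
Σ U·P over the event = 1·(3/38) + 1·(5/38) + 5·(5/38) + 6·(3/38) + 6·(2/38) = 63/38.
E[U | V ∈ {3, 6}] = (63/38) / (9/19) = 7/2.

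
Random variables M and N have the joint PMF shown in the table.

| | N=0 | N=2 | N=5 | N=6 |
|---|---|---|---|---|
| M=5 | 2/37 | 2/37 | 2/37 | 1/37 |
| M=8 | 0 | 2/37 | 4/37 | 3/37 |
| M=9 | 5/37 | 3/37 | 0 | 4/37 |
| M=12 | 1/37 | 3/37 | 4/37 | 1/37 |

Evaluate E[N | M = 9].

P(M = 9) = 12/37.
Σ N·P over the event = 0·(5/37) + 2·(3/37) + 6·(4/37) = 30/37.
E[N | M = 9] = (30/37) / (12/37) = 5/2.

5/2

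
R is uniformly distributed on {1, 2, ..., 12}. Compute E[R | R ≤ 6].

Given R ≤ 6, R is equally likely to be any of {1, 2, 3, 4, 5, 6}.
E[R | R ≤ 6] = (1 + 2 + 3 + 4 + 5 + 6) / 6 = 7/2.

7/2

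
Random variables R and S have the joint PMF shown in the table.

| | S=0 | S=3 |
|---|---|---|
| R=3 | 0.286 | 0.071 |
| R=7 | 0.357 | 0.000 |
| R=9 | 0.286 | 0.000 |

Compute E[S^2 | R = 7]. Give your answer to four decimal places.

P(R = 7) = 0.357.
Σ S^2·P over the event = 0·(0.357) = 0.000.
E[S^2 | R = 7] = (0.000) / (0.357) = 0.0000.

0.0000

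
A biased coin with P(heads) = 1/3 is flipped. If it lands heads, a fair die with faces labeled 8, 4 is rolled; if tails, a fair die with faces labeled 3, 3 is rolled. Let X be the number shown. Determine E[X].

4

E[X | heads] = (8+4)/2 = 6.
E[X | tails] = (3+3)/2 = 3.
E[X] = (1/3)·(6) + (2/3)·(3) = 4.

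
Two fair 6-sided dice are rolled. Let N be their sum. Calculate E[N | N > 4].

P(N > 4) = 5/6.
Σ over the event: 5·1/9 + 6·5/36 + 7·1/6 + 8·5/36 + 9·1/9 + 10·1/12 + 11·1/18 + 12·1/36 = 58/9.
E[N | N > 4] = (58/9) / (5/6) = 116/15.

116/15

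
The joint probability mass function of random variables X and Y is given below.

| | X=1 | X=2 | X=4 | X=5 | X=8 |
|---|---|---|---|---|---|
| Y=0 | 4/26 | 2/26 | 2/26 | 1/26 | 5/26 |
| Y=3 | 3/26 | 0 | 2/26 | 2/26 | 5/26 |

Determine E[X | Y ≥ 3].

P(Y ≥ 3) = 6/13.
Summing X·P(X=x,Y=y) over the conditioning event gives 61/26.
E[X | Y ≥ 3] = (61/26) / (6/13) = 61/12.

61/12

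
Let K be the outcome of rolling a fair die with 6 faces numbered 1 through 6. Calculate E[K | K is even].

4

Given K is even, K is equally likely to be any of {2, 4, 6}.
E[K | K is even] = (2 + 4 + 6) / 3 = 4.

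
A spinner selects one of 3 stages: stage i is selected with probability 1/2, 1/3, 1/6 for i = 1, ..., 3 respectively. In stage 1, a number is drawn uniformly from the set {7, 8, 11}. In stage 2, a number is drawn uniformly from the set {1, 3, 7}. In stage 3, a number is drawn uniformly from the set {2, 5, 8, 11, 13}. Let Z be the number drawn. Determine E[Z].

617/90

E[Z | stage 1] = (7+8+11)/3 = 26/3.
E[Z | stage 2] = (1+3+7)/3 = 11/3.
E[Z | stage 3] = (2+5+8+11+13)/5 = 39/5.
E[Z] = (1/2)·(26/3) + (1/3)·(11/3) + (1/6)·(39/5) = 617/90.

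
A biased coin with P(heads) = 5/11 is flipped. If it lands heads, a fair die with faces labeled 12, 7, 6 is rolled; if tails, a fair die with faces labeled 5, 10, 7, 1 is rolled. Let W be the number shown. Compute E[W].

E[W | heads] = (12+7+6)/3 = 25/3.
E[W | tails] = (5+10+7+1)/4 = 23/4.
E[W] = (5/11)·(25/3) + (6/11)·(23/4) = 457/66.

457/66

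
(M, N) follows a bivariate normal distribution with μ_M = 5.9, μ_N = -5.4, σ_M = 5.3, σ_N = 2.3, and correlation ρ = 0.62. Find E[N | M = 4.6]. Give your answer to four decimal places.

-5.7498

For a bivariate normal, E[N | M=x] = μ_N + ρ·(σ_N/σ_M)·(x − μ_M).
E[N | M=4.6] = -5.4 + (0.62)·(2.3/5.3)·(4.6 − (5.9)) = -5.4 + (0.26906)·(-1.3) = -5.7498.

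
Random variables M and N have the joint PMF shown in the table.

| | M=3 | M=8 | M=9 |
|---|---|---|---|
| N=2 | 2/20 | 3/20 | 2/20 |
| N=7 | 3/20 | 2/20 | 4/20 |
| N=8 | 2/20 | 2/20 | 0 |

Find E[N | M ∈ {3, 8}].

11/2

P(M ∈ {3, 8}) = 7/10.
Σ N·P over the event = 2·(2/20) + 7·(3/20) + 8·(2/20) + 2·(3/20) + 7·(2/20) + 8·(2/20) = 77/20.
E[N | M ∈ {3, 8}] = (77/20) / (7/10) = 11/2.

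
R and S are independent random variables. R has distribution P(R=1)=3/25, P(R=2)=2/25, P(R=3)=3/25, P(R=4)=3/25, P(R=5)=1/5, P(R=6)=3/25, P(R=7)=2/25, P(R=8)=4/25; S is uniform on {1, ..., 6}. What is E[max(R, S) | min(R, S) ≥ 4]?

P(min(R, S) ≥ 4) = 17/50.
Summing max(R,S)·P(x,y) over outcomes with min(R, S) ≥ 4 gives 317/150.
E[max(R, S) | min(R, S) ≥ 4] = (317/150) / (17/50) = 317/51.

317/51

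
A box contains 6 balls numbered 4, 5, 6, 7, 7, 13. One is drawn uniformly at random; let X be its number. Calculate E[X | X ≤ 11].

29/5

P(X ≤ 11) = 5/6.
Σ over the event: 4·1/6 + 5·1/6 + 6·1/6 + 7·1/3 = 29/6.
E[X | X ≤ 11] = (29/6) / (5/6) = 29/5.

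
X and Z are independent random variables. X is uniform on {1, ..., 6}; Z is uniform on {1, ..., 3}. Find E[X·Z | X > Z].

101/12

P(X > Z) = 2/3.
Summing XZ·P(x,y) over outcomes with X > Z gives 101/18.
E[X·Z | X > Z] = (101/18) / (2/3) = 101/12.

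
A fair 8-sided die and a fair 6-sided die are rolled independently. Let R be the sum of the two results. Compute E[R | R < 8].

16/3

P(R < 8) = 7/16.
Σ over the event: 2·1/48 + 3·1/24 + 4·1/16 + 5·1/12 + 6·5/48 + 7·1/8 = 7/3.
E[R | R < 8] = (7/3) / (7/16) = 16/3.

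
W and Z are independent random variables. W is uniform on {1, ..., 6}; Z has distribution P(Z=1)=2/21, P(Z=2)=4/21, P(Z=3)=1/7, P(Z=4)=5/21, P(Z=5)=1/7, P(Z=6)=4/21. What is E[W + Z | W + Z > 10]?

P(W + Z > 10) = 11/126.
Summing (W+Z)·P(x,y) over outcomes with W + Z > 10 gives 125/126.
E[W + Z | W + Z > 10] = (125/126) / (11/126) = 125/11.

125/11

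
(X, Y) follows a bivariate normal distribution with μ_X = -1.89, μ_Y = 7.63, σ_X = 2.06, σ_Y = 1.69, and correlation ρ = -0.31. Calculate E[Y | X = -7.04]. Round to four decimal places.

For a bivariate normal, E[Y | X=x] = μ_Y + ρ·(σ_Y/σ_X)·(x − μ_X).
E[Y | X=-7.04] = 7.63 + (-0.31)·(1.69/2.06)·(-7.04 − (-1.89)) = 7.63 + (-0.2543204)·(-5.15) = 8.9398.

8.9398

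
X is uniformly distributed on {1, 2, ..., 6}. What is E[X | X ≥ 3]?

9/2

Given X ≥ 3, X is equally likely to be any of {3, 4, 5, 6}.
E[X | X ≥ 3] = (3 + 4 + 5 + 6) / 4 = 9/2.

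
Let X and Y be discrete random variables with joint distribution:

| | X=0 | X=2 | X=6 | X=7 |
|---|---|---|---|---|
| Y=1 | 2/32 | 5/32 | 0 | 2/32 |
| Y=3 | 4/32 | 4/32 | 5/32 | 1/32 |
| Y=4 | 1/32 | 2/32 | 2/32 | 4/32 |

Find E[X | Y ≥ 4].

P(Y ≥ 4) = 9/32.
Σ X·P over the event = 0·(1/32) + 2·(2/32) + 6·(2/32) + 7·(4/32) = 11/8.
E[X | Y ≥ 4] = (11/8) / (9/32) = 44/9.

44/9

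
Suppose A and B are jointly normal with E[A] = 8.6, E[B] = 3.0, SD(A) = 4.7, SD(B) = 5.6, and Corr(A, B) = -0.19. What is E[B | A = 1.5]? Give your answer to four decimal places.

4.6073

The regression of B on A has slope ρ·σ_B/σ_A and passes through (μ_A, μ_B).
E[B | A=1.5] = 3.0 + (-0.19)·(5.6/4.7)·(1.5 − (8.6)) = 3.0 + (-0.22638)·(-7.1) = 4.6073.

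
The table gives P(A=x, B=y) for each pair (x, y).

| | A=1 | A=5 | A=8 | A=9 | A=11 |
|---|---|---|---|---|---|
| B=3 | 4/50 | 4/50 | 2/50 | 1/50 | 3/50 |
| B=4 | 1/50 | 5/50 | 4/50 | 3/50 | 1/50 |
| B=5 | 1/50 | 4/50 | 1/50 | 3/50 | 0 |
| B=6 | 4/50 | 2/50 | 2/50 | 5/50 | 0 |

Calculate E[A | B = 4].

48/7

P(B = 4) = 7/25.
Σ A·P over the event = 1·(1/50) + 5·(5/50) + 8·(4/50) + 9·(3/50) + 11·(1/50) = 48/25.
E[A | B = 4] = (48/25) / (7/25) = 48/7.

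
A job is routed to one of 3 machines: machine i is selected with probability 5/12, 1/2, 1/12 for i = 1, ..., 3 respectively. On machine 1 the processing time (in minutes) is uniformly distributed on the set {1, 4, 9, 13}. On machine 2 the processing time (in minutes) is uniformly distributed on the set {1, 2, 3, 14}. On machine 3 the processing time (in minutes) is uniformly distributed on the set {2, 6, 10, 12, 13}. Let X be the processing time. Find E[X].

E[X | machine 1] = (1+4+9+13)/4 = 27/4.
E[X | machine 2] = (1+2+3+14)/4 = 5.
E[X | machine 3] = (2+6+10+12+13)/5 = 43/5.
E[X] = (5/12)·(27/4) + (1/2)·(5) + (1/12)·(43/5) = 1447/240.

1447/240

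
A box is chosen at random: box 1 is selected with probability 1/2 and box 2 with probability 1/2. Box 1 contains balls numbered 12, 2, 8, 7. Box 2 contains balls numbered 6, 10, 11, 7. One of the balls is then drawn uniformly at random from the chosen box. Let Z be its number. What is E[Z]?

63/8

E[Z | box 1] = (12+2+8+7)/4 = 29/4.
E[Z | box 2] = (6+10+11+7)/4 = 17/2.
By the law of total expectation,
E[Z] = (1/2)·(29/4) + (1/2)·(17/2) = 63/8.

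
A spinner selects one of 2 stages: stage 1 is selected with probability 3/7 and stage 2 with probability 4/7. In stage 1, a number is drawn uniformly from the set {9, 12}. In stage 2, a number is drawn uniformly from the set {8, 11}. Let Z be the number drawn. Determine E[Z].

139/14

E[Z | stage 1] = (9+12)/2 = 21/2.
E[Z | stage 2] = (8+11)/2 = 19/2.
E[Z] = (3/7)·(21/2) + (4/7)·(19/2) = 139/14.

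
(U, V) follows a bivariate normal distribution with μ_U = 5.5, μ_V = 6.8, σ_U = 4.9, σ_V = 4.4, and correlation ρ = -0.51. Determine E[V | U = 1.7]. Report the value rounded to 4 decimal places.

8.5402

The regression of V on U has slope ρ·σ_V/σ_U and passes through (μ_U, μ_V).
E[V | U=1.7] = 6.8 + (-0.51)·(4.4/4.9)·(1.7 − (5.5)) = 6.8 + (-0.45796)·(-3.8) = 8.5402.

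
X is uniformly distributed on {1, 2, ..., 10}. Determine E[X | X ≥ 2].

6

Given X ≥ 2, X is equally likely to be any of {2, 3, 4, 5, 6, 7, 8, 9, 10}.
E[X | X ≥ 2] = (2 + 3 + 4 + 5 + 6 + 7 + 8 + 9 + 10) / 9 = 6.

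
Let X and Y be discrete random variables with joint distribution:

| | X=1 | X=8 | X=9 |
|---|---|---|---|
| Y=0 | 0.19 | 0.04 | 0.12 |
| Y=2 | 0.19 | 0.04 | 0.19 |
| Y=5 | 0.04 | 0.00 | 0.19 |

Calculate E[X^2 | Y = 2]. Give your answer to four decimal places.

43.1905

P(Y = 2) = 0.42.
Σ X^2·P over the event = 1·(0.19) + 64·(0.04) + 81·(0.19) = 18.14.
E[X^2 | Y = 2] = (18.14) / (0.42) = 43.1905.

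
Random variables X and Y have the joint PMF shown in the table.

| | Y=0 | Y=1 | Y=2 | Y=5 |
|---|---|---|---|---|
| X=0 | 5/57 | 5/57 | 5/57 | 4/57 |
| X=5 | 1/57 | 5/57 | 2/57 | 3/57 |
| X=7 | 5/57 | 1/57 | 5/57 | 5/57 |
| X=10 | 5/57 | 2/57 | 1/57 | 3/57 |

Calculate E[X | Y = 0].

45/8

P(Y = 0) = 16/57.
Summing X·P(X=x,Y=y) over the conditioning event gives 30/19.
E[X | Y = 0] = (30/19) / (16/57) = 45/8.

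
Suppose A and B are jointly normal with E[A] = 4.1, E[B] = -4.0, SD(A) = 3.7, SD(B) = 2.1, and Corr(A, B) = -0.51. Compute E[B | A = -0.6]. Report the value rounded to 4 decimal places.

-2.6395

E[B | A=x] = μ_B + ρ(σ_B/σ_A)(x − μ_A) for jointly normal variables.
E[B | A=-0.6] = -4.0 + (-0.51)·(2.1/3.7)·(-0.6 − (4.1)) = -4.0 + (-0.28946)·(-4.7) = -2.6395.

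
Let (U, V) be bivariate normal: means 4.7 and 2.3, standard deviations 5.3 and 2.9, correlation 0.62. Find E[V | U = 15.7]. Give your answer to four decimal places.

6.0317

The regression of V on U has slope ρ·σ_V/σ_U and passes through (μ_U, μ_V).
E[V | U=15.7] = 2.3 + (0.62)·(2.9/5.3)·(15.7 − (4.7)) = 2.3 + (0.339245)·(11) = 6.0317.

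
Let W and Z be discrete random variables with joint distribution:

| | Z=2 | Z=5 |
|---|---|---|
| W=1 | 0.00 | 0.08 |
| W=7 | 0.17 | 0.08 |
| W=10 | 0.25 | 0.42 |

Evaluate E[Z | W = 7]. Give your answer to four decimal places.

P(W = 7) = 0.25.
Summing Z·P(W=x,Z=y) over the conditioning event gives 0.74.
E[Z | W = 7] = (0.74) / (0.25) = 2.9600.

2.9600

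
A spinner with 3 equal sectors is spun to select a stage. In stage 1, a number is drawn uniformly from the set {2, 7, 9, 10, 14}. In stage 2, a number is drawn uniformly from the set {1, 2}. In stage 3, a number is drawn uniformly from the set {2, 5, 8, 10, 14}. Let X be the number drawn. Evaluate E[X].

E[X | stage 1] = (2+7+9+10+14)/5 = 42/5.
E[X | stage 2] = (1+2)/2 = 3/2.
E[X | stage 3] = (2+5+8+10+14)/5 = 39/5.
By the law of total expectation,
E[X] = (1/3)·(42/5) + (1/3)·(3/2) + (1/3)·(39/5) = 59/10.

59/10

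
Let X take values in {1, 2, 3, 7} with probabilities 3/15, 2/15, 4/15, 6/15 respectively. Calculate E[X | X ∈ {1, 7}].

5

P(X ∈ {1, 7}) = 3/5.
Σ over the event: 1·1/5 + 7·2/5 = 3.
E[X | X ∈ {1, 7}] = (3) / (3/5) = 5.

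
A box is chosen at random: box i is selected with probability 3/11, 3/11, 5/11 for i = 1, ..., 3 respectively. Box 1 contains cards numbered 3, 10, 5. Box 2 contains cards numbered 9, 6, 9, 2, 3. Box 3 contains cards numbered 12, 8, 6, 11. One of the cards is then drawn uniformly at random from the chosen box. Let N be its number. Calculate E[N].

1633/220

E[N | box 1] = (3+10+5)/3 = 6.
E[N | box 2] = (9+6+9+2+3)/5 = 29/5.
E[N | box 3] = (12+8+6+11)/4 = 37/4.
E[N] = (3/11)·(6) + (3/11)·(29/5) + (5/11)·(37/4) = 1633/220.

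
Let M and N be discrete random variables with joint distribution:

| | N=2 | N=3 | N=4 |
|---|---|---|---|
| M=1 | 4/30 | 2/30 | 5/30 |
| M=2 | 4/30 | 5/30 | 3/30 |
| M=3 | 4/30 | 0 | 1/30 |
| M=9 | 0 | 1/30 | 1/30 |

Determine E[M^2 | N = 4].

P(N = 4) = 1/3.
Σ M^2·P over the event = 1·(5/30) + 4·(3/30) + 9·(1/30) + 81·(1/30) = 107/30.
E[M^2 | N = 4] = (107/30) / (1/3) = 107/10.

107/10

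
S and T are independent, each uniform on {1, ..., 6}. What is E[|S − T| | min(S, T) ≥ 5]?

1/2

P(min(S, T) ≥ 5) = 1/9.
Summing |S−T|·P(x,y) over outcomes with min(S, T) ≥ 5 gives 1/18.
E[|S − T| | min(S, T) ≥ 5] = (1/18) / (1/9) = 1/2.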